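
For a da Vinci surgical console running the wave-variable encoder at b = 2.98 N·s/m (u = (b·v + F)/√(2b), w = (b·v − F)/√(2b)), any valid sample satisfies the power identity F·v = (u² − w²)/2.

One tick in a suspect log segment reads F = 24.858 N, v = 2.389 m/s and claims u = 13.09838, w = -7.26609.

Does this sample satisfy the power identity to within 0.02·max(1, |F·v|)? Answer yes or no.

yes

F·v = 24.858×2.389 = 59.3858 W.
(u² − w²)/2 = (171.5676 − 52.7961)/2 = 59.3857 W.
|Δ| = 0.0000;  2% of max(1, |F·v|) = 1.1877.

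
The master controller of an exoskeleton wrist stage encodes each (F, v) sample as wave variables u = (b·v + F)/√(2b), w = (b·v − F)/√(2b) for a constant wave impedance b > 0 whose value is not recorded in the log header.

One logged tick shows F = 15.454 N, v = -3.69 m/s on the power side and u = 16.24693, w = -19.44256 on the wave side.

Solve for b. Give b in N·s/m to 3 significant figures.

u + w = -3.19563;  u + w = √(2b)·v, so √(2b) = -3.19563/(-3.69) = 0.86602.
b = (√(2b))²/2 = 0.75000/2 = 0.37500.
(Check via u − w = 2F/√(2b): u − w = 35.68949, 2F/√(2b) = 35.68953.)

b = 0.375 N·s/m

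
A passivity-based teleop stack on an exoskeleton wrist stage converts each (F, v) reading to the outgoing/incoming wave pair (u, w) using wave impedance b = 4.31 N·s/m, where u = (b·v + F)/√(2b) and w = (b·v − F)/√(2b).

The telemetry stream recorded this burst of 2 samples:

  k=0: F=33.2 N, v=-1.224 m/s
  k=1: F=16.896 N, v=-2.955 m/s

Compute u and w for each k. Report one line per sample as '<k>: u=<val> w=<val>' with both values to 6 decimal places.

0: u=9.511143 w=-13.104787
1: u=1.416885 w=-10.092716

k=0: b·v=4.31×(-1.224)=-5.275440; √(2b)=2.935984; u=(-5.275440+33.2)/2.935984=9.511143, w=(-5.275440−33.2)/2.935984=-13.104787
k=1: b·v=4.31×(-2.955)=-12.736050; √(2b)=2.935984; u=(-12.736050+16.896)/2.935984=1.416885, w=(-12.736050−16.896)/2.935984=-10.092716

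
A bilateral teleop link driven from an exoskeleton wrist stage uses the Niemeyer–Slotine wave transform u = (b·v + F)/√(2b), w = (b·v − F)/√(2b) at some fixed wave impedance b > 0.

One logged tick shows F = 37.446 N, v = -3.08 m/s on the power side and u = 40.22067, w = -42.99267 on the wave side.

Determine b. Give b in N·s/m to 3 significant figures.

u + w = -2.7720;  u + w = √(2b)·v, so √(2b) = -2.7720/(-3.08) = 0.9000.
b = (√(2b))²/2 = 0.8100/2 = 0.4050.
(Check via u − w = 2F/√(2b): u − w = 83.2133, 2F/√(2b) = 83.2133.)

b = 0.405 N·s/m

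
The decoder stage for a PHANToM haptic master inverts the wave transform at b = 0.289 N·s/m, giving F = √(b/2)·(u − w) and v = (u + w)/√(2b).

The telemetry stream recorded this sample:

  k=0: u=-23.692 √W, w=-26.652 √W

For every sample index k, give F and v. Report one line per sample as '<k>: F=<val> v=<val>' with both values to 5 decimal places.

k=0: u−w=2.96000, u+w=-50.34400; √(b/2)=0.38013, √(2b)=0.76026; F=0.38013×2.96=1.12519, v=-50.34400/0.76026=-66.21918

0: F=1.12519 v=-66.21918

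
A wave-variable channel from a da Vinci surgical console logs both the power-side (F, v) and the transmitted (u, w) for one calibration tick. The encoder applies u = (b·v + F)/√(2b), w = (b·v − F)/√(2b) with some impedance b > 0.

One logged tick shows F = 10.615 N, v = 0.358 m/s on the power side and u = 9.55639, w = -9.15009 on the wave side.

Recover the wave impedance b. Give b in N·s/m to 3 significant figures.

b = 0.644 N·s/m

u + w = 0.40630;  u + w = √(2b)·v, so √(2b) = 0.40630/0.358 = 1.13492.
b = (√(2b))²/2 = 1.28803/2 = 0.64402.
(Check via u − w = 2F/√(2b): u − w = 18.70648, 2F/√(2b) = 18.70623.)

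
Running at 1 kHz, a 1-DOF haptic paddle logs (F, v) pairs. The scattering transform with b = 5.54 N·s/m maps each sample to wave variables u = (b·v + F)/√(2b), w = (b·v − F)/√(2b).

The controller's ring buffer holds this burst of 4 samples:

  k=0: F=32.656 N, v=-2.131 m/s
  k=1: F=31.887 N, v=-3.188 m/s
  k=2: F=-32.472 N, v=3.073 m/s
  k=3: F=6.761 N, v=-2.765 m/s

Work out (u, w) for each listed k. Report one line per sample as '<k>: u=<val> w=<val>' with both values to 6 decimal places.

0: u=6.263854 w=-13.357235
1: u=4.273631 w=-14.885410
2: u=-4.640776 w=14.869758
3: u=-2.570732 w=-6.633023

k=0: b·v=5.54×(-2.131)=-11.805740; √(2b)=3.328663; u=(-11.805740+32.656)/3.328663=6.263854, w=(-11.805740−32.656)/3.328663=-13.357235
k=1: b·v=5.54×(-3.188)=-17.661520; √(2b)=3.328663; u=(-17.661520+31.887)/3.328663=4.273631, w=(-17.661520−31.887)/3.328663=-14.885410
k=2: b·v=5.54×3.073=17.024420; √(2b)=3.328663; u=(17.024420+(-32.472))/3.328663=-4.640776, w=(17.024420−(-32.472))/3.328663=14.869758
k=3: b·v=5.54×(-2.765)=-15.318100; √(2b)=3.328663; u=(-15.318100+6.761)/3.328663=-2.570732, w=(-15.318100−6.761)/3.328663=-6.633023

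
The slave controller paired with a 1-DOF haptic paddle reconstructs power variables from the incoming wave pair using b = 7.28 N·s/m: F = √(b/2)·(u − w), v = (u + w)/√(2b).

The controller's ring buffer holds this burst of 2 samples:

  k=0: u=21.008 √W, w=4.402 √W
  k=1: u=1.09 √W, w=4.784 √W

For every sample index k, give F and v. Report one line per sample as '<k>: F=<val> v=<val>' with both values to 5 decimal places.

0: F=31.68223 v=6.65923
1: F=-7.04770 v=1.53941

k=0: u−w=16.60600, u+w=25.41000; √(b/2)=1.90788, √(2b)=3.81576; F=1.90788×16.606=31.68223, v=25.41000/3.81576=6.65923
k=1: u−w=-3.69400, u+w=5.87400; √(b/2)=1.90788, √(2b)=3.81576; F=1.90788×(-3.694)=-7.04770, v=5.87400/3.81576=1.53941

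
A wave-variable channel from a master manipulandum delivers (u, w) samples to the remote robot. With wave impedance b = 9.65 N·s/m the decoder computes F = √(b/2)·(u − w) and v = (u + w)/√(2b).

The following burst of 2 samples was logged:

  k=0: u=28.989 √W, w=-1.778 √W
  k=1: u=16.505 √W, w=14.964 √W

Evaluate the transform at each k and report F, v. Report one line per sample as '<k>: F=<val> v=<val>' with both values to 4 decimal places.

0: F=67.5824 v=6.1939
1: F=3.3849 v=7.1632

k=0: u−w=30.7670, u+w=27.2110; √(b/2)=2.1966, √(2b)=4.3932; F=2.1966×30.767=67.5824, v=27.2110/4.3932=6.1939
k=1: u−w=1.5410, u+w=31.4690; √(b/2)=2.1966, √(2b)=4.3932; F=2.1966×1.541=3.3849, v=31.4690/4.3932=7.1632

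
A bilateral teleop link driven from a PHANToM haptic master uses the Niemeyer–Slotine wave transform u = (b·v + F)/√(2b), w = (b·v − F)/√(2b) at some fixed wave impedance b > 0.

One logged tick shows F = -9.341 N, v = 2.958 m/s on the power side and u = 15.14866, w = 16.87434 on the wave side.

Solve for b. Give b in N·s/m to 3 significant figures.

u + w = 32.02300;  u + w = √(2b)·v, so √(2b) = 32.02300/2.958 = 10.82590.
b = (√(2b))²/2 = 117.20002/2 = 58.60001.
(Check via u − w = 2F/√(2b): u − w = -1.72568, 2F/√(2b) = -1.72568.)

b = 58.6 N·s/m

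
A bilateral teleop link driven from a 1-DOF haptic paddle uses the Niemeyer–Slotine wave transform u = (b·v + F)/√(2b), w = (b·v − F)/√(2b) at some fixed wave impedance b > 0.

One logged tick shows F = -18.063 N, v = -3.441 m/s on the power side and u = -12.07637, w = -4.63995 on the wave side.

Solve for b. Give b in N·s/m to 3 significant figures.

b = 11.8 N·s/m

u + w = -16.7163;  u + w = √(2b)·v, so √(2b) = -16.7163/(-3.441) = 4.8580.
b = (√(2b))²/2 = 23.6000/2 = 11.8000.
(Check via u − w = 2F/√(2b): u − w = -7.4364, 2F/√(2b) = -7.4364.)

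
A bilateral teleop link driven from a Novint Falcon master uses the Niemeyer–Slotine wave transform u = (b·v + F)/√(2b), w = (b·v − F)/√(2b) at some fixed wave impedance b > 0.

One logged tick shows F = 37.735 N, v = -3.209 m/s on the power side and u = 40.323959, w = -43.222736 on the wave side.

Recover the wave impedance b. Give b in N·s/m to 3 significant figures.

b = 0.408 N·s/m

u + w = -2.898777;  u + w = √(2b)·v, so √(2b) = -2.898777/(-3.209) = 0.903327.
b = (√(2b))²/2 = 0.816000/2 = 0.408000.
(Check via u − w = 2F/√(2b): u − w = 83.546695, 2F/√(2b) = 83.546692.)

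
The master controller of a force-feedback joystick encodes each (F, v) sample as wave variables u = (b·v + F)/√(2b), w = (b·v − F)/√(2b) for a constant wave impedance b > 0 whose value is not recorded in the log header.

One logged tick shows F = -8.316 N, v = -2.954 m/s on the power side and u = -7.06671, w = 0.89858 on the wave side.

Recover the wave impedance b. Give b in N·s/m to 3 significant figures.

b = 2.18 N·s/m

u + w = -6.16813;  u + w = √(2b)·v, so √(2b) = -6.16813/(-2.954) = 2.08806.
b = (√(2b))²/2 = 4.36000/2 = 2.18000.
(Check via u − w = 2F/√(2b): u − w = -7.96529, 2F/√(2b) = -7.96529.)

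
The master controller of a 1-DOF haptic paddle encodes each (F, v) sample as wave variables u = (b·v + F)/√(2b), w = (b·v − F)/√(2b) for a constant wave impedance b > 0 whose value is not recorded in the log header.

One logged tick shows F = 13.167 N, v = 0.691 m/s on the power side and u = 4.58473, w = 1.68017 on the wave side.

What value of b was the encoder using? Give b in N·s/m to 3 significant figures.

u + w = 6.2649;  u + w = √(2b)·v, so √(2b) = 6.2649/0.691 = 9.0664.
b = (√(2b))²/2 = 82.2001/2 = 41.1000.
(Check via u − w = 2F/√(2b): u − w = 2.9046, 2F/√(2b) = 2.9046.)

b = 41.1 N·s/m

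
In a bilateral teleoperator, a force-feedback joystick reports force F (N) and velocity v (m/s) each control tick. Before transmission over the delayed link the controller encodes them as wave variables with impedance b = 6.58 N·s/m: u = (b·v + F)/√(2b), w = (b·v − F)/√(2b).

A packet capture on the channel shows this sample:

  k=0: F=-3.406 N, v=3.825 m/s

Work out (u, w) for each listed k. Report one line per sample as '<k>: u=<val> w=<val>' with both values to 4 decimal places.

0: u=5.9990 w=7.8768

k=0: b·v=6.58×3.825=25.1685; √(2b)=3.6277; u=(25.1685+(-3.406))/3.6277=5.9990, w=(25.1685−(-3.406))/3.6277=7.8768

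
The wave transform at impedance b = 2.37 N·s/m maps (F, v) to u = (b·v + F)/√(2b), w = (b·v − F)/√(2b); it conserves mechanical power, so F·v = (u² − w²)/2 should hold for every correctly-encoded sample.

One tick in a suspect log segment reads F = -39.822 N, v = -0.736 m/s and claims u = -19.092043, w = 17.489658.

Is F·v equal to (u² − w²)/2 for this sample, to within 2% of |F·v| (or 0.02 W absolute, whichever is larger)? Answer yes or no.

yes

F·v = (-39.822)×(-0.736) = 29.308992 W.
(u² − w²)/2 = (364.506106 − 305.888137)/2 = 29.308984 W.
|Δ| = 0.000008;  2% of max(1, |F·v|) = 0.586180.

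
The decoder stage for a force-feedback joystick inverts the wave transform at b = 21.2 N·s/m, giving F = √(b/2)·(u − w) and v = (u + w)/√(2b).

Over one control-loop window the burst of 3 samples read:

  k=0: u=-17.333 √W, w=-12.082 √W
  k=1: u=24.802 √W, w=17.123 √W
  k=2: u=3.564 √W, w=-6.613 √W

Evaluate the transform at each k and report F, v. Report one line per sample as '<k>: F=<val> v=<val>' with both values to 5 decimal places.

0: F=-17.09602 v=-4.51737
1: F=25.00101 v=6.43858
2: F=33.13391 v=-0.46825

k=0: u−w=-5.25100, u+w=-29.41500; √(b/2)=3.25576, √(2b)=6.51153; F=3.25576×(-5.251)=-17.09602, v=-29.41500/6.51153=-4.51737
k=1: u−w=7.67900, u+w=41.92500; √(b/2)=3.25576, √(2b)=6.51153; F=3.25576×7.679=25.00101, v=41.92500/6.51153=6.43858
k=2: u−w=10.17700, u+w=-3.04900; √(b/2)=3.25576, √(2b)=6.51153; F=3.25576×10.177=33.13391, v=-3.04900/6.51153=-0.46825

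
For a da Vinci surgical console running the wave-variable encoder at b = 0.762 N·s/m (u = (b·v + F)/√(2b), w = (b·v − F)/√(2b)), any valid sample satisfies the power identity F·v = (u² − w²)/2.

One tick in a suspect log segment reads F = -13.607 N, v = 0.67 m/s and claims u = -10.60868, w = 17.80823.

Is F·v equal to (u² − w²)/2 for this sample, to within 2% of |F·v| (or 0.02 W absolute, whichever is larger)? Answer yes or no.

no

F·v = (-13.607)×0.67 = -9.11669 W.
(u² − w²)/2 = (112.54409 − 317.13306)/2 = -102.29448 W.
|Δ| = 93.17779;  2% of max(1, |F·v|) = 0.18233.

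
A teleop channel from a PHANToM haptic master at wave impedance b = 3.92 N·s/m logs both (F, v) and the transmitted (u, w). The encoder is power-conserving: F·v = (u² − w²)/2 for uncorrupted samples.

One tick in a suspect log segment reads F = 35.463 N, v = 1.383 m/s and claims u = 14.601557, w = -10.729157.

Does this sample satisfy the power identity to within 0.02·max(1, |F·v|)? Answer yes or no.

yes

F·v = 35.463×1.383 = 49.045329 W.
(u² − w²)/2 = (213.205467 − 115.114810)/2 = 49.045328 W.
|Δ| = 0.000001;  2% of max(1, |F·v|) = 0.980907.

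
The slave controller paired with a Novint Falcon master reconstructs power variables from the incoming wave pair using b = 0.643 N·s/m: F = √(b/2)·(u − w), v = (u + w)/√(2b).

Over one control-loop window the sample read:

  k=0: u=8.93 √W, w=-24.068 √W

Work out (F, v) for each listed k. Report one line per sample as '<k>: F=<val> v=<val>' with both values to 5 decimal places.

0: F=18.71019 v=-13.34898

k=0: u−w=32.99800, u+w=-15.13800; √(b/2)=0.56701, √(2b)=1.13402; F=0.56701×32.998=18.71019, v=-15.13800/1.13402=-13.34898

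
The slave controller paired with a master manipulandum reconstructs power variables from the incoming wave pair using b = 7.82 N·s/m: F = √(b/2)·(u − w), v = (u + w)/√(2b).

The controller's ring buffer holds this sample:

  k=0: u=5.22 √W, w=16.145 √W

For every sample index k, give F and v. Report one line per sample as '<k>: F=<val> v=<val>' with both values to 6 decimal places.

k=0: u−w=-10.925000, u+w=21.365000; √(b/2)=1.977372, √(2b)=3.954744; F=1.977372×(-10.925)=-21.602789, v=21.365000/3.954744=5.402372

0: F=-21.602789 v=5.402372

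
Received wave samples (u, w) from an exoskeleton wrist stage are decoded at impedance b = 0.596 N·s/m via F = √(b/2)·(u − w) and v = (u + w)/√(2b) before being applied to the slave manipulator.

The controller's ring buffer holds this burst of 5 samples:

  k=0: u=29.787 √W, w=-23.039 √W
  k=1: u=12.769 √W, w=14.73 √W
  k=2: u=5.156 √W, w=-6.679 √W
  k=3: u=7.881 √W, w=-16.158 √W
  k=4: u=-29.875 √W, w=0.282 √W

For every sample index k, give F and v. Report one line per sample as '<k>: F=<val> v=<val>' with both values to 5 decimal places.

k=0: u−w=52.82600, u+w=6.74800; √(b/2)=0.54589, √(2b)=1.09179; F=0.54589×52.826=28.83738, v=6.74800/1.09179=6.18069
k=1: u−w=-1.96100, u+w=27.49900; √(b/2)=0.54589, √(2b)=1.09179; F=0.54589×(-1.961)=-1.07050, v=27.49900/1.09179=25.18714
k=2: u−w=11.83500, u+w=-1.52300; √(b/2)=0.54589, √(2b)=1.09179; F=0.54589×11.835=6.46065, v=-1.52300/1.09179=-1.39496
k=3: u−w=24.03900, u+w=-8.27700; √(b/2)=0.54589, √(2b)=1.09179; F=0.54589×24.039=13.12274, v=-8.27700/1.09179=-7.58115
k=4: u−w=-30.15700, u+w=-29.59300; √(b/2)=0.54589, √(2b)=1.09179; F=0.54589×(-30.157)=-16.46252, v=-29.59300/1.09179=-27.10509

0: F=28.83738 v=6.18069
1: F=-1.07050 v=25.18714
2: F=6.46065 v=-1.39496
3: F=13.12274 v=-7.58115
4: F=-16.46252 v=-27.10509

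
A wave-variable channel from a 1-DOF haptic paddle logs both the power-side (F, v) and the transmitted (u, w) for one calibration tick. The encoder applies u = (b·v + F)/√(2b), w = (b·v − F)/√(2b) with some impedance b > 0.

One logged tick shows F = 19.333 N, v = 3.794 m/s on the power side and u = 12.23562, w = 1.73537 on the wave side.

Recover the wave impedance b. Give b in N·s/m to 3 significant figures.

u + w = 13.97099;  u + w = √(2b)·v, so √(2b) = 13.97099/3.794 = 3.68239.
b = (√(2b))²/2 = 13.56000/2 = 6.78000.
(Check via u − w = 2F/√(2b): u − w = 10.50025, 2F/√(2b) = 10.50024.)

b = 6.78 N·s/m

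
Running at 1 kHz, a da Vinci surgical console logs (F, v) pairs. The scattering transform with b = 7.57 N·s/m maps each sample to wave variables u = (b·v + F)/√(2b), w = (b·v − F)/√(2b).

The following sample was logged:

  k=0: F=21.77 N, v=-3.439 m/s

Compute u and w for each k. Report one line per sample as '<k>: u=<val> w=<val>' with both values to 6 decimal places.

k=0: b·v=7.57×(-3.439)=-26.033230; √(2b)=3.891015; u=(-26.033230+21.77)/3.891015=-1.095660, w=(-26.033230−21.77)/3.891015=-12.285542

0: u=-1.095660 w=-12.285542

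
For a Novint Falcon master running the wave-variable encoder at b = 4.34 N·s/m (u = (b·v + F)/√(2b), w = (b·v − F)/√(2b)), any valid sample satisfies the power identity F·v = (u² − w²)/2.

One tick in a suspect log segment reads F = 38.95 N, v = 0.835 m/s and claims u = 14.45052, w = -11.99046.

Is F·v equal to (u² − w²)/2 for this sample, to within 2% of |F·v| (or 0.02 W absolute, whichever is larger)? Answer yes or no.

yes

F·v = 38.95×0.835 = 32.5233 W.
(u² − w²)/2 = (208.8175 − 143.7711)/2 = 32.5232 W.
|Δ| = 0.0001;  2% of max(1, |F·v|) = 0.6505.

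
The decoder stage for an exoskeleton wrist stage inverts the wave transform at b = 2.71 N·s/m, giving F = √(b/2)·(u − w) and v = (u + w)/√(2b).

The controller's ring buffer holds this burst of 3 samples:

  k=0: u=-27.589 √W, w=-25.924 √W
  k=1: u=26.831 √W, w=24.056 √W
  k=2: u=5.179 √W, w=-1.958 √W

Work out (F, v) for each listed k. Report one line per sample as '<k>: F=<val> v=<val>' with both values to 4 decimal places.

0: F=-1.9381 v=-22.9858
1: F=3.2302 v=21.8578
2: F=8.3078 v=1.3835

k=0: u−w=-1.6650, u+w=-53.5130; √(b/2)=1.1640, √(2b)=2.3281; F=1.1640×(-1.665)=-1.9381, v=-53.5130/2.3281=-22.9858
k=1: u−w=2.7750, u+w=50.8870; √(b/2)=1.1640, √(2b)=2.3281; F=1.1640×2.775=3.2302, v=50.8870/2.3281=21.8578
k=2: u−w=7.1370, u+w=3.2210; √(b/2)=1.1640, √(2b)=2.3281; F=1.1640×7.137=8.3078, v=3.2210/2.3281=1.3835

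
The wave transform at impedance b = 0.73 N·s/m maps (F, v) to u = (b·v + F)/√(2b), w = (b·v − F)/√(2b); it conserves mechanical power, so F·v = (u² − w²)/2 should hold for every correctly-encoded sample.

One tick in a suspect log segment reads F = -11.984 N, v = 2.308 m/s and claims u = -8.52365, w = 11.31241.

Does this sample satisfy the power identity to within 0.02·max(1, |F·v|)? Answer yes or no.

yes

F·v = (-11.984)×2.308 = -27.65907 W.
(u² − w²)/2 = (72.65261 − 127.97062)/2 = -27.65901 W.
|Δ| = 0.00007;  2% of max(1, |F·v|) = 0.55318.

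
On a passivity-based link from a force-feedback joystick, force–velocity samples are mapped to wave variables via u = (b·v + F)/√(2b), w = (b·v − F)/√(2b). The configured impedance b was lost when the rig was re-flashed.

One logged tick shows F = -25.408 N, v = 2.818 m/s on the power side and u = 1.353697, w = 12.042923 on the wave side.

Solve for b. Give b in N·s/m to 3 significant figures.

u + w = 13.396620;  u + w = √(2b)·v, so √(2b) = 13.396620/2.818 = 4.753946.
b = (√(2b))²/2 = 22.600003/2 = 11.300002.
(Check via u − w = 2F/√(2b): u − w = -10.689226, 2F/√(2b) = -10.689225.)

b = 11.3 N·s/m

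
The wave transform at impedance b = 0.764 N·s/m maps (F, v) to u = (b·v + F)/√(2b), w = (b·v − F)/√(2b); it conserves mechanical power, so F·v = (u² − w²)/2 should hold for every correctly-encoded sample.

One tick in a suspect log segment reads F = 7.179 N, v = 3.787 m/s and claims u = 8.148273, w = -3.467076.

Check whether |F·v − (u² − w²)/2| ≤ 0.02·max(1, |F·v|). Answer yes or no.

yes

F·v = 7.179×3.787 = 27.186873 W.
(u² − w²)/2 = (66.394353 − 12.020616)/2 = 27.186868 W.
|Δ| = 0.000005;  2% of max(1, |F·v|) = 0.543737.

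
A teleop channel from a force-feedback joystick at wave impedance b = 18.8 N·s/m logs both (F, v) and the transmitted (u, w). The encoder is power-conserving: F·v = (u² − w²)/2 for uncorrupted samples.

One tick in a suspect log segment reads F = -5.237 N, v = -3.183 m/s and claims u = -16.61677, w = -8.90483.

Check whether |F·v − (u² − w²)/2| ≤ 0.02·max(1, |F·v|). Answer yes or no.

no

F·v = (-5.237)×(-3.183) = 16.6694 W.
(u² − w²)/2 = (276.1170 − 79.2960)/2 = 98.4105 W.
|Δ| = 81.7412;  2% of max(1, |F·v|) = 0.3334.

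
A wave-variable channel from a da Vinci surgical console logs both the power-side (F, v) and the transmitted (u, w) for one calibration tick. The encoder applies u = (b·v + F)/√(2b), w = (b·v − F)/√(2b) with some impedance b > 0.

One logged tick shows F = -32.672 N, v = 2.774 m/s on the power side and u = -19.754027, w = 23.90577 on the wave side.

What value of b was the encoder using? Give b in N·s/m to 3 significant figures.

u + w = 4.151743;  u + w = √(2b)·v, so √(2b) = 4.151743/2.774 = 1.496663.
b = (√(2b))²/2 = 2.240000/2 = 1.120000.
(Check via u − w = 2F/√(2b): u − w = -43.659797, 2F/√(2b) = -43.659797.)

b = 1.12 N·s/m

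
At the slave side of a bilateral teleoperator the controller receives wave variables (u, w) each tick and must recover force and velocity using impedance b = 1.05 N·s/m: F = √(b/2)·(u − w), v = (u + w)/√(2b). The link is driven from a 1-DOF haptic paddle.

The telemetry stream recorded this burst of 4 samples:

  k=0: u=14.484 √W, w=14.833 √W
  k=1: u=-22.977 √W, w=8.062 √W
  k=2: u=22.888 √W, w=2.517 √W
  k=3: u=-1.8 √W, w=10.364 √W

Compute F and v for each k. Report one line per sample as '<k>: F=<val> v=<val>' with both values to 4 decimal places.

k=0: u−w=-0.3490, u+w=29.3170; √(b/2)=0.7246, √(2b)=1.4491; F=0.7246×(-0.349)=-0.2529, v=29.3170/1.4491=20.2307
k=1: u−w=-31.0390, u+w=-14.9150; √(b/2)=0.7246, √(2b)=1.4491; F=0.7246×(-31.039)=-22.4899, v=-14.9150/1.4491=-10.2923
k=2: u−w=20.3710, u+w=25.4050; √(b/2)=0.7246, √(2b)=1.4491; F=0.7246×20.371=14.7602, v=25.4050/1.4491=17.5311
k=3: u−w=-12.1640, u+w=8.5640; √(b/2)=0.7246, √(2b)=1.4491; F=0.7246×(-12.164)=-8.8137, v=8.5640/1.4491=5.9097

0: F=-0.2529 v=20.2307
1: F=-22.4899 v=-10.2923
2: F=14.7602 v=17.5311
3: F=-8.8137 v=5.9097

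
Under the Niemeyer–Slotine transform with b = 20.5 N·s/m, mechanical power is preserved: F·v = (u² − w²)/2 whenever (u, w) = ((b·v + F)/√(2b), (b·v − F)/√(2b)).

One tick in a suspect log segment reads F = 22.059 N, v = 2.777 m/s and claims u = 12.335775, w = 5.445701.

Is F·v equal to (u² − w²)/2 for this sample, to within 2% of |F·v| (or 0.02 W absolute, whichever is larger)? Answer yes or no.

yes

F·v = 22.059×2.777 = 61.257843 W.
(u² − w²)/2 = (152.171345 − 29.655659)/2 = 61.257843 W.
|Δ| = 0.000000;  2% of max(1, |F·v|) = 1.225157.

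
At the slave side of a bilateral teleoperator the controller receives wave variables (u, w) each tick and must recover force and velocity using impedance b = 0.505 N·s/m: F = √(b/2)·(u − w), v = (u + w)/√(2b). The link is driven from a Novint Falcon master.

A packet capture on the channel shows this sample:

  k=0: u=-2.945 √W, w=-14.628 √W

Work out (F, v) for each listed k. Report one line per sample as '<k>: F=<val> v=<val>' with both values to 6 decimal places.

0: F=5.870635 v=-17.485789

k=0: u−w=11.683000, u+w=-17.573000; √(b/2)=0.502494, √(2b)=1.004988; F=0.502494×11.683=5.870635, v=-17.573000/1.004988=-17.485789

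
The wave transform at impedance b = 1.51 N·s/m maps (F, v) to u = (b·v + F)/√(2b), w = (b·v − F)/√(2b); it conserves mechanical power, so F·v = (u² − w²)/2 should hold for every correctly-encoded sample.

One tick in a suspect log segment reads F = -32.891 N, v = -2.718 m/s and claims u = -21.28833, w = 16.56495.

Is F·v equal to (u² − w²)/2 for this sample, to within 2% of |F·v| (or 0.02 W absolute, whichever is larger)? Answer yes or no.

F·v = (-32.891)×(-2.718) = 89.3977 W.
(u² − w²)/2 = (453.1930 − 274.3976)/2 = 89.3977 W.
|Δ| = 0.0000;  2% of max(1, |F·v|) = 1.7880.

yes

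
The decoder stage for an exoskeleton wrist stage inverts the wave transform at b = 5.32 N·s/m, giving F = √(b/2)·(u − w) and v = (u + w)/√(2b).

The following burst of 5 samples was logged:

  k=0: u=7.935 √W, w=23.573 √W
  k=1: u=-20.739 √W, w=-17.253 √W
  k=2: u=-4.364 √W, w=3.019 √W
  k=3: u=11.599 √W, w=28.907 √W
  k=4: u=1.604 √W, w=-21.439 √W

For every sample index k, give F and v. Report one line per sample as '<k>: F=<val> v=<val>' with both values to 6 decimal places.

0: F=-25.504806 v=9.659397
1: F=-5.685494 v=-11.647195
2: F=-12.041309 v=-0.412336
3: F=-28.228494 v=12.417911
4: F=37.581996 v=-6.080809

k=0: u−w=-15.638000, u+w=31.508000; √(b/2)=1.630951, √(2b)=3.261901; F=1.630951×(-15.638)=-25.504806, v=31.508000/3.261901=9.659397
k=1: u−w=-3.486000, u+w=-37.992000; √(b/2)=1.630951, √(2b)=3.261901; F=1.630951×(-3.486)=-5.685494, v=-37.992000/3.261901=-11.647195
k=2: u−w=-7.383000, u+w=-1.345000; √(b/2)=1.630951, √(2b)=3.261901; F=1.630951×(-7.383)=-12.041309, v=-1.345000/3.261901=-0.412336
k=3: u−w=-17.308000, u+w=40.506000; √(b/2)=1.630951, √(2b)=3.261901; F=1.630951×(-17.308)=-28.228494, v=40.506000/3.261901=12.417911
k=4: u−w=23.043000, u+w=-19.835000; √(b/2)=1.630951, √(2b)=3.261901; F=1.630951×23.043=37.581996, v=-19.835000/3.261901=-6.080809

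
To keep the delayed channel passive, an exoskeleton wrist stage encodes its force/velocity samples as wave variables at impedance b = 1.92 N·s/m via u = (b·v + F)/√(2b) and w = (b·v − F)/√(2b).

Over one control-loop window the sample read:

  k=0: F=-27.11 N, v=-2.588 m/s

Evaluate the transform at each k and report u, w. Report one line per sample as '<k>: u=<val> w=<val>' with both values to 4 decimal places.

0: u=-16.3702 w=11.2988

k=0: b·v=1.92×(-2.588)=-4.9690; √(2b)=1.9596; u=(-4.9690+(-27.11))/1.9596=-16.3702, w=(-4.9690−(-27.11))/1.9596=11.2988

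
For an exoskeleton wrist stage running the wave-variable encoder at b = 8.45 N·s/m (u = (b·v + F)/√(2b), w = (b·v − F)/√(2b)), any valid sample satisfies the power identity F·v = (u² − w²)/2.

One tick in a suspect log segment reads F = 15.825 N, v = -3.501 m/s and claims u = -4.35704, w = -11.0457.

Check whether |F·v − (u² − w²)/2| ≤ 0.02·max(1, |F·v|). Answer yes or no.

no

F·v = 15.825×(-3.501) = -55.40332 W.
(u² − w²)/2 = (18.98380 − 122.00749)/2 = -51.51185 W.
|Δ| = 3.89148;  2% of max(1, |F·v|) = 1.10807.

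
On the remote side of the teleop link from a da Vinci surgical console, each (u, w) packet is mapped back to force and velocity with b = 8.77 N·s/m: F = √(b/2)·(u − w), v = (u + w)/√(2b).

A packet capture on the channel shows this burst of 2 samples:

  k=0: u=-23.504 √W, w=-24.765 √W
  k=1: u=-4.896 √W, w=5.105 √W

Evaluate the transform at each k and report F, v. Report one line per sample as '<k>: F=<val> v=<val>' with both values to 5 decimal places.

k=0: u−w=1.26100, u+w=-48.26900; √(b/2)=2.09404, √(2b)=4.18808; F=2.09404×1.261=2.64058, v=-48.26900/4.18808=-11.52533
k=1: u−w=-10.00100, u+w=0.20900; √(b/2)=2.09404, √(2b)=4.18808; F=2.09404×(-10.001)=-20.94249, v=0.20900/4.18808=0.04990

0: F=2.64058 v=-11.52533
1: F=-20.94249 v=0.04990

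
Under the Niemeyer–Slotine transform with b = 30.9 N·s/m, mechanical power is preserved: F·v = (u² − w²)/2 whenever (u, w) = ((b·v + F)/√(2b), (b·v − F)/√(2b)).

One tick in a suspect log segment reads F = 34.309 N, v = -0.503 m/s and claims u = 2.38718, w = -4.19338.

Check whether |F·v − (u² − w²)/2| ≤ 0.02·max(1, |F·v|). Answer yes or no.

F·v = 34.309×(-0.503) = -17.25743 W.
(u² − w²)/2 = (5.69863 − 17.58444)/2 = -5.94290 W.
|Δ| = 11.31452;  2% of max(1, |F·v|) = 0.34515.

no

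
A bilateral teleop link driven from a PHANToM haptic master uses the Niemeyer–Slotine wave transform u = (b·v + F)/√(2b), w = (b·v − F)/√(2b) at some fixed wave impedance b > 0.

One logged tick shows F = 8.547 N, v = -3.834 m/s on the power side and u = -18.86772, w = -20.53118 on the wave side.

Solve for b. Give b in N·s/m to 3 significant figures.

u + w = -39.3989;  u + w = √(2b)·v, so √(2b) = -39.3989/(-3.834) = 10.2762.
b = (√(2b))²/2 = 105.6000/2 = 52.8000.
(Check via u − w = 2F/√(2b): u − w = 1.6635, 2F/√(2b) = 1.6635.)

b = 52.8 N·s/m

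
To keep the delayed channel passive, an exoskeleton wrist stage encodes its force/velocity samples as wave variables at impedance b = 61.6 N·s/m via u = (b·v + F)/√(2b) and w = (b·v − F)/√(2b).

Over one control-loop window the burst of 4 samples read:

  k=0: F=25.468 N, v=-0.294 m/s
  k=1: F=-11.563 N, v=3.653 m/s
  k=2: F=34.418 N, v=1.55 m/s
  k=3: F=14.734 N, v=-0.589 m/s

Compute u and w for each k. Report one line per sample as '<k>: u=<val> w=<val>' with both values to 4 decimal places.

k=0: b·v=61.6×(-0.294)=-18.1104; √(2b)=11.0995; u=(-18.1104+25.468)/11.0995=0.6629, w=(-18.1104−25.468)/11.0995=-3.9261
k=1: b·v=61.6×3.653=225.0248; √(2b)=11.0995; u=(225.0248+(-11.563))/11.0995=19.2316, w=(225.0248−(-11.563))/11.0995=21.3151
k=2: b·v=61.6×1.55=95.4800; √(2b)=11.0995; u=(95.4800+34.418)/11.0995=11.7030, w=(95.4800−34.418)/11.0995=5.5013
k=3: b·v=61.6×(-0.589)=-36.2824; √(2b)=11.0995; u=(-36.2824+14.734)/11.0995=-1.9414, w=(-36.2824−14.734)/11.0995=-4.5963

0: u=0.6629 w=-3.9261
1: u=19.2316 w=21.3151
2: u=11.7030 w=5.5013
3: u=-1.9414 w=-4.5963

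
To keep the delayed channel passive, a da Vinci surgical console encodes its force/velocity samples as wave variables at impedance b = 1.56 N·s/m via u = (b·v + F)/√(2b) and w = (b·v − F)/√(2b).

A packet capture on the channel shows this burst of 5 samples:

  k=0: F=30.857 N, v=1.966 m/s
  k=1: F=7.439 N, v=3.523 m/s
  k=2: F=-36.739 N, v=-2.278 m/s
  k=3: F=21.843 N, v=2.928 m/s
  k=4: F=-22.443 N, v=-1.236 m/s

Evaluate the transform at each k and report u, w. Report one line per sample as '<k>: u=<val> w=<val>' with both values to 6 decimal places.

k=0: b·v=1.56×1.966=3.066960; √(2b)=1.766352; u=(3.066960+30.857)/1.766352=19.205660, w=(3.066960−30.857)/1.766352=-15.733012
k=1: b·v=1.56×3.523=5.495880; √(2b)=1.766352; u=(5.495880+7.439)/1.766352=7.322934, w=(5.495880−7.439)/1.766352=-1.100075
k=2: b·v=1.56×(-2.278)=-3.553680; √(2b)=1.766352; u=(-3.553680+(-36.739))/1.766352=-22.811238, w=(-3.553680−(-36.739))/1.766352=18.787488
k=3: b·v=1.56×2.928=4.567680; √(2b)=1.766352; u=(4.567680+21.843)/1.766352=14.952103, w=(4.567680−21.843)/1.766352=-9.780224
k=4: b·v=1.56×(-1.236)=-1.928160; √(2b)=1.766352; u=(-1.928160+(-22.443))/1.766352=-13.797452, w=(-1.928160−(-22.443))/1.766352=11.614241

0: u=19.205660 w=-15.733012
1: u=7.322934 w=-1.100075
2: u=-22.811238 w=18.787488
3: u=14.952103 w=-9.780224
4: u=-13.797452 w=11.614241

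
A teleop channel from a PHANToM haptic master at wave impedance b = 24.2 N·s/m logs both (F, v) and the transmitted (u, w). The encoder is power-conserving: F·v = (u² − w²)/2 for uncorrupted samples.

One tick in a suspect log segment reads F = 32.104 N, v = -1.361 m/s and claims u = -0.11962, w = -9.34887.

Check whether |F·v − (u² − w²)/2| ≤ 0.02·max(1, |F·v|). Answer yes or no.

F·v = 32.104×(-1.361) = -43.69354 W.
(u² − w²)/2 = (0.01431 − 87.40137)/2 = -43.69353 W.
|Δ| = 0.00001;  2% of max(1, |F·v|) = 0.87387.

yes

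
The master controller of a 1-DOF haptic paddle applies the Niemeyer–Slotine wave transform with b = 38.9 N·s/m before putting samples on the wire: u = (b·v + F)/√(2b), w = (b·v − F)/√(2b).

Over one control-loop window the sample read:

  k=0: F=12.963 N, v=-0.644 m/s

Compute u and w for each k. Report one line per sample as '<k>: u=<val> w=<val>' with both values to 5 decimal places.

0: u=-1.37052 w=-4.30983

k=0: b·v=38.9×(-0.644)=-25.05160; √(2b)=8.82043; u=(-25.05160+12.963)/8.82043=-1.37052, w=(-25.05160−12.963)/8.82043=-4.30983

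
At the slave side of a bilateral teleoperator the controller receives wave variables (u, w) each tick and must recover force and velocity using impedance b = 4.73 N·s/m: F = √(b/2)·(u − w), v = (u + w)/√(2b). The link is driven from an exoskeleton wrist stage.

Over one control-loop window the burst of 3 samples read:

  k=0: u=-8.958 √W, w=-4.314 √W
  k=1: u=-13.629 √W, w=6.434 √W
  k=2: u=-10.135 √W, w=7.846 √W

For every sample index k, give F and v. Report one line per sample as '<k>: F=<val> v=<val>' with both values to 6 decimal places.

0: F=-7.141802 v=-4.315099
1: F=-30.853998 v=-2.339296
2: F=-27.652182 v=-0.744218

k=0: u−w=-4.644000, u+w=-13.272000; √(b/2)=1.537856, √(2b)=3.075711; F=1.537856×(-4.644)=-7.141802, v=-13.272000/3.075711=-4.315099
k=1: u−w=-20.063000, u+w=-7.195000; √(b/2)=1.537856, √(2b)=3.075711; F=1.537856×(-20.063)=-30.853998, v=-7.195000/3.075711=-2.339296
k=2: u−w=-17.981000, u+w=-2.289000; √(b/2)=1.537856, √(2b)=3.075711; F=1.537856×(-17.981)=-27.652182, v=-2.289000/3.075711=-0.744218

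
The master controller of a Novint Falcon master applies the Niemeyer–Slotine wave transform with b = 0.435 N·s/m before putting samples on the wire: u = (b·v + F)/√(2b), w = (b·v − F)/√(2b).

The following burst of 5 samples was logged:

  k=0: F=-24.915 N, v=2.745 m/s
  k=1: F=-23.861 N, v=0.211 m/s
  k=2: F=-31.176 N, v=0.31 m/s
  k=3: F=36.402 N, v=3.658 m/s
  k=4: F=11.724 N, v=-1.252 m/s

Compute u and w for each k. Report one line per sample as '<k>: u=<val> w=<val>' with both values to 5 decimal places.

k=0: b·v=0.435×2.745=1.19407; √(2b)=0.93274; u=(1.19407+(-24.915))/0.93274=-25.43150, w=(1.19407−(-24.915))/0.93274=27.99187
k=1: b·v=0.435×0.211=0.09178; √(2b)=0.93274; u=(0.09178+(-23.861))/0.93274=-25.48327, w=(0.09178−(-23.861))/0.93274=25.68008
k=2: b·v=0.435×0.31=0.13485; √(2b)=0.93274; u=(0.13485+(-31.176))/0.93274=-33.27961, w=(0.13485−(-31.176))/0.93274=33.56875
k=3: b·v=0.435×3.658=1.59123; √(2b)=0.93274; u=(1.59123+36.402)/0.93274=40.73302, w=(1.59123−36.402)/0.93274=-37.32106
k=4: b·v=0.435×(-1.252)=-0.54462; √(2b)=0.93274; u=(-0.54462+11.724)/0.93274=11.98555, w=(-0.54462−11.724)/0.93274=-13.15334

0: u=-25.43150 w=27.99187
1: u=-25.48327 w=25.68008
2: u=-33.27961 w=33.56875
3: u=40.73302 w=-37.32106
4: u=11.98555 w=-13.15334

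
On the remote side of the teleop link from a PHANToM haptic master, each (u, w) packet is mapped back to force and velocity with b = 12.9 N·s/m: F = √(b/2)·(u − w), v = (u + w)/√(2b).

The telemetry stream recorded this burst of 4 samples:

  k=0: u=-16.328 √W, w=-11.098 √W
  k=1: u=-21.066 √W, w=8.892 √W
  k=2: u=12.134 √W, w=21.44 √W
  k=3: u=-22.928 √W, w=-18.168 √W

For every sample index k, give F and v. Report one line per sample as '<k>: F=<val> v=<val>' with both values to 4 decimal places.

0: F=-13.2826 v=-5.3995
1: F=-76.0839 v=-2.3968
2: F=-23.6343 v=6.6099
3: F=-12.0889 v=-8.0908

k=0: u−w=-5.2300, u+w=-27.4260; √(b/2)=2.5397, √(2b)=5.0794; F=2.5397×(-5.23)=-13.2826, v=-27.4260/5.0794=-5.3995
k=1: u−w=-29.9580, u+w=-12.1740; √(b/2)=2.5397, √(2b)=5.0794; F=2.5397×(-29.958)=-76.0839, v=-12.1740/5.0794=-2.3968
k=2: u−w=-9.3060, u+w=33.5740; √(b/2)=2.5397, √(2b)=5.0794; F=2.5397×(-9.306)=-23.6343, v=33.5740/5.0794=6.6099
k=3: u−w=-4.7600, u+w=-41.0960; √(b/2)=2.5397, √(2b)=5.0794; F=2.5397×(-4.76)=-12.0889, v=-41.0960/5.0794=-8.0908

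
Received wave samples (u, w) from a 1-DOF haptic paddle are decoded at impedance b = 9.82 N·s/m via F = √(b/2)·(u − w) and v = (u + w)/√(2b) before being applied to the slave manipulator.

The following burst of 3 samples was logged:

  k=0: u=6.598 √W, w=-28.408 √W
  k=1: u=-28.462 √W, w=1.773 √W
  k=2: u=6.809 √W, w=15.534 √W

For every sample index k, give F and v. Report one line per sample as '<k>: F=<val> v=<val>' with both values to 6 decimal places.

0: F=77.568114 v=-4.921358
1: F=-66.996285 v=-6.022289
2: F=-19.333309 v=5.041627

k=0: u−w=35.006000, u+w=-21.810000; √(b/2)=2.215852, √(2b)=4.431704; F=2.215852×35.006=77.568114, v=-21.810000/4.431704=-4.921358
k=1: u−w=-30.235000, u+w=-26.689000; √(b/2)=2.215852, √(2b)=4.431704; F=2.215852×(-30.235)=-66.996285, v=-26.689000/4.431704=-6.022289
k=2: u−w=-8.725000, u+w=22.343000; √(b/2)=2.215852, √(2b)=4.431704; F=2.215852×(-8.725)=-19.333309, v=22.343000/4.431704=5.041627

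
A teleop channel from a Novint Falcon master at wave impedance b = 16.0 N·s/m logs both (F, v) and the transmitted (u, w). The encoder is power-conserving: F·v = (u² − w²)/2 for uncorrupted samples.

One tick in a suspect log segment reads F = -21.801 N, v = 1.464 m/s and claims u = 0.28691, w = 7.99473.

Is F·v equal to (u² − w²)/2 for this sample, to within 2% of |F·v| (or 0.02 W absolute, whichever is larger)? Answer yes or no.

F·v = (-21.801)×1.464 = -31.9167 W.
(u² − w²)/2 = (0.0823 − 63.9157)/2 = -31.9167 W.
|Δ| = 0.0000;  2% of max(1, |F·v|) = 0.6383.

yes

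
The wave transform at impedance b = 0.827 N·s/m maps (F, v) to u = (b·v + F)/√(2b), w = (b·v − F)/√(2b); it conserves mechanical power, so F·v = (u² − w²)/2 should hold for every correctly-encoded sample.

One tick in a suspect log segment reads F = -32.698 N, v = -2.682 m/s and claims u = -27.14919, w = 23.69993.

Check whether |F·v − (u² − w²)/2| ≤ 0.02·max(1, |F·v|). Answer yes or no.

F·v = (-32.698)×(-2.682) = 87.69604 W.
(u² − w²)/2 = (737.07852 − 561.68668)/2 = 87.69592 W.
|Δ| = 0.00012;  2% of max(1, |F·v|) = 1.75392.

yes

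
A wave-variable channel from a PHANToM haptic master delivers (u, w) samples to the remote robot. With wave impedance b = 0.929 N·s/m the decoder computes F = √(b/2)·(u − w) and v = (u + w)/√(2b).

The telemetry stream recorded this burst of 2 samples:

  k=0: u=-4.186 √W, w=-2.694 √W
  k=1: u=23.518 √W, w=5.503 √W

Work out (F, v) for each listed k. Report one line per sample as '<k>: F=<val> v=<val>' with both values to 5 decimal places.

k=0: u−w=-1.49200, u+w=-6.88000; √(b/2)=0.68154, √(2b)=1.36308; F=0.68154×(-1.492)=-1.01686, v=-6.88000/1.36308=-5.04738
k=1: u−w=18.01500, u+w=29.02100; √(b/2)=0.68154, √(2b)=1.36308; F=0.68154×18.015=12.27799, v=29.02100/1.36308=21.29068

0: F=-1.01686 v=-5.04738
1: F=12.27799 v=21.29068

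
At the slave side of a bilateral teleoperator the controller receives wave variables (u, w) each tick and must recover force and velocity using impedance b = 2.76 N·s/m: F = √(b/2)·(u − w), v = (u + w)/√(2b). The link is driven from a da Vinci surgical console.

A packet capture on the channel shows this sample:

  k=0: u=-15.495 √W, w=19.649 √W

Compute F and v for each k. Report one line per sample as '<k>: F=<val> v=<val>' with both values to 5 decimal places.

0: F=-41.28485 v=1.76806

k=0: u−w=-35.14400, u+w=4.15400; √(b/2)=1.17473, √(2b)=2.34947; F=1.17473×(-35.144)=-41.28485, v=4.15400/2.34947=1.76806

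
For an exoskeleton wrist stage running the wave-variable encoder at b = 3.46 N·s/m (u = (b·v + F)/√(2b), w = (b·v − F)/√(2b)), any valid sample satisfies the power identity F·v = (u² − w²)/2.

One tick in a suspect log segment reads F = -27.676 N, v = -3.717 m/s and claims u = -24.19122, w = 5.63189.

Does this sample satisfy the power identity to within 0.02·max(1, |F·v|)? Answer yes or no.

F·v = (-27.676)×(-3.717) = 102.87169 W.
(u² − w²)/2 = (585.21513 − 31.71818)/2 = 276.74847 W.
|Δ| = 173.87678;  2% of max(1, |F·v|) = 2.05743.

no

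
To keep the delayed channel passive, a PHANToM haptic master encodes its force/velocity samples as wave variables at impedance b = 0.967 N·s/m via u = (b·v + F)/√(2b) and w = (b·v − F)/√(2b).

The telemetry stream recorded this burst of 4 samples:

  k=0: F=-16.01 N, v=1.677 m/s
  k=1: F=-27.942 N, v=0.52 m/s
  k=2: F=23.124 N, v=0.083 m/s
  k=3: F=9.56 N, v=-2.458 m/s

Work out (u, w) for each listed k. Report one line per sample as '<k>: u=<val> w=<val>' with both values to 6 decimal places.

k=0: b·v=0.967×1.677=1.621659; √(2b)=1.390683; u=(1.621659+(-16.01))/1.390683=-10.346239, w=(1.621659−(-16.01))/1.390683=12.678414
k=1: b·v=0.967×0.52=0.502840; √(2b)=1.390683; u=(0.502840+(-27.942))/1.390683=-19.730704, w=(0.502840−(-27.942))/1.390683=20.453859
k=2: b·v=0.967×0.083=0.080261; √(2b)=1.390683; u=(0.080261+23.124)/1.390683=16.685511, w=(0.080261−23.124)/1.390683=-16.570084
k=3: b·v=0.967×(-2.458)=-2.376886; √(2b)=1.390683; u=(-2.376886+9.56)/1.390683=5.165169, w=(-2.376886−9.56)/1.390683=-8.583468

0: u=-10.346239 w=12.678414
1: u=-19.730704 w=20.453859
2: u=16.685511 w=-16.570084
3: u=5.165169 w=-8.583468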